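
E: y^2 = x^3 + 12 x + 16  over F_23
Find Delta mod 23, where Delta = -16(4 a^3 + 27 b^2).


4 a^3 + 27 b^2 = 4*12^3 + 27*16^2 = 6912 + 6912 = 13824
Delta = -16 * (13824) = -221184
Delta mod 23 = 7

Delta = 7 (mod 23)


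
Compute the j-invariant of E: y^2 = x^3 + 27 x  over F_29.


Delta = -16(4 a^3 + 27 b^2) mod 29 = 19
-1728 * (4 a)^3 = -1728 * (4*27)^3 mod 29 = 4
j = 4 * 19^(-1) mod 29 = 17

j = 17 (mod 29)


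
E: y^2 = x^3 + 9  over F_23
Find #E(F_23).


For each x in F_23, count y with y^2 = x^3 + 0 x + 9 mod 23:
  x = 0: RHS = 9, y in [3, 20]  -> 2 point(s)
  x = 3: RHS = 13, y in [6, 17]  -> 2 point(s)
  x = 4: RHS = 4, y in [2, 21]  -> 2 point(s)
  x = 6: RHS = 18, y in [8, 15]  -> 2 point(s)
  x = 9: RHS = 2, y in [5, 18]  -> 2 point(s)
  x = 11: RHS = 6, y in [11, 12]  -> 2 point(s)
  x = 12: RHS = 12, y in [9, 14]  -> 2 point(s)
  x = 14: RHS = 16, y in [4, 19]  -> 2 point(s)
  x = 15: RHS = 3, y in [7, 16]  -> 2 point(s)
  x = 17: RHS = 0, y in [0]  -> 1 point(s)
  x = 21: RHS = 1, y in [1, 22]  -> 2 point(s)
  x = 22: RHS = 8, y in [10, 13]  -> 2 point(s)
Affine points: 23. Add the point at infinity: total = 24.

#E(F_23) = 24


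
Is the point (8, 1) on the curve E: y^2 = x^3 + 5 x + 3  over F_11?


Check whether y^2 = x^3 + 5 x + 3 (mod 11) for (x, y) = (8, 1).
LHS: y^2 = 1^2 mod 11 = 1
RHS: x^3 + 5 x + 3 = 8^3 + 5*8 + 3 mod 11 = 5
LHS != RHS

No, not on the curve


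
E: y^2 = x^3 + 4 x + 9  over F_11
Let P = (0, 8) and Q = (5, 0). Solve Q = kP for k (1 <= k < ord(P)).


Enumerate multiples of P until we hit Q = (5, 0):
  1P = (0, 8)
  2P = (9, 9)
  3P = (5, 0)
Match found at i = 3.

k = 3


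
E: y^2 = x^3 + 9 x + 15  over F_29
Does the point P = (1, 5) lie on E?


Check whether y^2 = x^3 + 9 x + 15 (mod 29) for (x, y) = (1, 5).
LHS: y^2 = 5^2 mod 29 = 25
RHS: x^3 + 9 x + 15 = 1^3 + 9*1 + 15 mod 29 = 25
LHS = RHS

Yes, on the curve


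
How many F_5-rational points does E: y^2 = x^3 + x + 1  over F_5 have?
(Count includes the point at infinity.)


For each x in F_5, count y with y^2 = x^3 + 1 x + 1 mod 5:
  x = 0: RHS = 1, y in [1, 4]  -> 2 point(s)
  x = 2: RHS = 1, y in [1, 4]  -> 2 point(s)
  x = 3: RHS = 1, y in [1, 4]  -> 2 point(s)
  x = 4: RHS = 4, y in [2, 3]  -> 2 point(s)
Affine points: 8. Add the point at infinity: total = 9.

#E(F_5) = 9


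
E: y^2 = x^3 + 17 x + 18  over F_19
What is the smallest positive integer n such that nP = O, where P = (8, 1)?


Compute successive multiples of P until we hit O:
  1P = (8, 1)
  2P = (3, 18)
  3P = (15, 0)
  4P = (3, 1)
  5P = (8, 18)
  6P = O

ord(P) = 6


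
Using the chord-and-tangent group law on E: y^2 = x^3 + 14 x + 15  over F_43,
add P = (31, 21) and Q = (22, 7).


P != Q, so use the chord formula.
s = (y2 - y1) / (x2 - x1) = (29) / (34) mod 43 = 35
x3 = s^2 - x1 - x2 mod 43 = 35^2 - 31 - 22 = 11
y3 = s (x1 - x3) - y1 mod 43 = 35 * (31 - 11) - 21 = 34

P + Q = (11, 34)


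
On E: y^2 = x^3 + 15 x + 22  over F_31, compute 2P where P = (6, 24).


Doubling: s = (3 x1^2 + a) / (2 y1)
s = (3*6^2 + 15) / (2*24) mod 31 = 20
x3 = s^2 - 2 x1 mod 31 = 20^2 - 2*6 = 16
y3 = s (x1 - x3) - y1 mod 31 = 20 * (6 - 16) - 24 = 24

2P = (16, 24)


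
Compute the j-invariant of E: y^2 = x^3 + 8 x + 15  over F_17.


Delta = -16(4 a^3 + 27 b^2) mod 17 = 14
-1728 * (4 a)^3 = -1728 * (4*8)^3 mod 17 = 3
j = 3 * 14^(-1) mod 17 = 16

j = 16 (mod 17)


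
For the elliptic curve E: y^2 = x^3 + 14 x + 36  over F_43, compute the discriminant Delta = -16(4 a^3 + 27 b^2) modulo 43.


4 a^3 + 27 b^2 = 4*14^3 + 27*36^2 = 10976 + 34992 = 45968
Delta = -16 * (45968) = -735488
Delta mod 43 = 27

Delta = 27 (mod 43)


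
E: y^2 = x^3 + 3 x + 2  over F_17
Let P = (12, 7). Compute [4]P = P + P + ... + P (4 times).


k = 4 = 100_2 (binary, LSB first: 001)
Double-and-add from P = (12, 7):
  bit 0 = 0: acc unchanged = O
  bit 1 = 0: acc unchanged = O
  bit 2 = 1: acc = O + (14, 0) = (14, 0)

4P = (14, 0)


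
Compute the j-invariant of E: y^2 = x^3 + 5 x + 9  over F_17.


Delta = -16(4 a^3 + 27 b^2) mod 17 = 1
-1728 * (4 a)^3 = -1728 * (4*5)^3 mod 17 = 9
j = 9 * 1^(-1) mod 17 = 9

j = 9 (mod 17)


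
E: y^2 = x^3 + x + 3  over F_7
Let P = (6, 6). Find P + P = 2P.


Doubling: s = (3 x1^2 + a) / (2 y1)
s = (3*6^2 + 1) / (2*6) mod 7 = 5
x3 = s^2 - 2 x1 mod 7 = 5^2 - 2*6 = 6
y3 = s (x1 - x3) - y1 mod 7 = 5 * (6 - 6) - 6 = 1

2P = (6, 1)


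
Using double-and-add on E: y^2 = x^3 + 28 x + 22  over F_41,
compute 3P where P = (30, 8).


k = 3 = 11_2 (binary, LSB first: 11)
Double-and-add from P = (30, 8):
  bit 0 = 1: acc = O + (30, 8) = (30, 8)
  bit 1 = 1: acc = (30, 8) + (13, 0) = (30, 33)

3P = (30, 33)


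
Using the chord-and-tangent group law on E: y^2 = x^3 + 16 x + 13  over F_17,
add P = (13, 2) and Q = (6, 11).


P != Q, so use the chord formula.
s = (y2 - y1) / (x2 - x1) = (9) / (10) mod 17 = 6
x3 = s^2 - x1 - x2 mod 17 = 6^2 - 13 - 6 = 0
y3 = s (x1 - x3) - y1 mod 17 = 6 * (13 - 0) - 2 = 8

P + Q = (0, 8)


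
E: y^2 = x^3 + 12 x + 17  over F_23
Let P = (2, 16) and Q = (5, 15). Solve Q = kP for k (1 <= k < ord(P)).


Enumerate multiples of P until we hit Q = (5, 15):
  1P = (2, 16)
  2P = (21, 10)
  3P = (8, 21)
  4P = (22, 21)
  5P = (12, 16)
  6P = (9, 7)
  7P = (16, 2)
  8P = (6, 11)
  9P = (18, 4)
  10P = (5, 15)
Match found at i = 10.

k = 10


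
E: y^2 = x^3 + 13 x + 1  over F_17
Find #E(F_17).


For each x in F_17, count y with y^2 = x^3 + 13 x + 1 mod 17:
  x = 0: RHS = 1, y in [1, 16]  -> 2 point(s)
  x = 1: RHS = 15, y in [7, 10]  -> 2 point(s)
  x = 2: RHS = 1, y in [1, 16]  -> 2 point(s)
  x = 3: RHS = 16, y in [4, 13]  -> 2 point(s)
  x = 4: RHS = 15, y in [7, 10]  -> 2 point(s)
  x = 5: RHS = 4, y in [2, 15]  -> 2 point(s)
  x = 10: RHS = 9, y in [3, 14]  -> 2 point(s)
  x = 11: RHS = 13, y in [8, 9]  -> 2 point(s)
  x = 12: RHS = 15, y in [7, 10]  -> 2 point(s)
  x = 13: RHS = 4, y in [2, 15]  -> 2 point(s)
  x = 15: RHS = 1, y in [1, 16]  -> 2 point(s)
  x = 16: RHS = 4, y in [2, 15]  -> 2 point(s)
Affine points: 24. Add the point at infinity: total = 25.

#E(F_17) = 25


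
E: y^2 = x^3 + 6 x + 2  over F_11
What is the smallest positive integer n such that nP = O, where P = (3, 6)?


Compute successive multiples of P until we hit O:
  1P = (3, 6)
  2P = (5, 5)
  3P = (6, 1)
  4P = (6, 10)
  5P = (5, 6)
  6P = (3, 5)
  7P = O

ord(P) = 7


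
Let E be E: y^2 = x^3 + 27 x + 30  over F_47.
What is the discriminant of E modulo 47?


4 a^3 + 27 b^2 = 4*27^3 + 27*30^2 = 78732 + 24300 = 103032
Delta = -16 * (103032) = -1648512
Delta mod 47 = 13

Delta = 13 (mod 47)


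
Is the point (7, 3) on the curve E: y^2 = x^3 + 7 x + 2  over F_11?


Check whether y^2 = x^3 + 7 x + 2 (mod 11) for (x, y) = (7, 3).
LHS: y^2 = 3^2 mod 11 = 9
RHS: x^3 + 7 x + 2 = 7^3 + 7*7 + 2 mod 11 = 9
LHS = RHS

Yes, on the curve


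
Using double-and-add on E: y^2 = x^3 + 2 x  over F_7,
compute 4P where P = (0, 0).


k = 4 = 100_2 (binary, LSB first: 001)
Double-and-add from P = (0, 0):
  bit 0 = 0: acc unchanged = O
  bit 1 = 0: acc unchanged = O
  bit 2 = 1: acc = O + O = O

4P = O


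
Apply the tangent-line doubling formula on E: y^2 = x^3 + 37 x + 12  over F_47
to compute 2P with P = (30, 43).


Doubling: s = (3 x1^2 + a) / (2 y1)
s = (3*30^2 + 37) / (2*43) mod 47 = 28
x3 = s^2 - 2 x1 mod 47 = 28^2 - 2*30 = 19
y3 = s (x1 - x3) - y1 mod 47 = 28 * (30 - 19) - 43 = 30

2P = (19, 30)


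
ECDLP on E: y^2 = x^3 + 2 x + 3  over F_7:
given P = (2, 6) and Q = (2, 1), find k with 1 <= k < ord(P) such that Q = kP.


Enumerate multiples of P until we hit Q = (2, 1):
  1P = (2, 6)
  2P = (3, 1)
  3P = (6, 0)
  4P = (3, 6)
  5P = (2, 1)
Match found at i = 5.

k = 5


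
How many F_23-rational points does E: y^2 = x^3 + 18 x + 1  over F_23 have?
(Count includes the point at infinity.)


For each x in F_23, count y with y^2 = x^3 + 18 x + 1 mod 23:
  x = 0: RHS = 1, y in [1, 22]  -> 2 point(s)
  x = 3: RHS = 13, y in [6, 17]  -> 2 point(s)
  x = 5: RHS = 9, y in [3, 20]  -> 2 point(s)
  x = 6: RHS = 3, y in [7, 16]  -> 2 point(s)
  x = 8: RHS = 13, y in [6, 17]  -> 2 point(s)
  x = 9: RHS = 18, y in [8, 15]  -> 2 point(s)
  x = 10: RHS = 8, y in [10, 13]  -> 2 point(s)
  x = 11: RHS = 12, y in [9, 14]  -> 2 point(s)
  x = 12: RHS = 13, y in [6, 17]  -> 2 point(s)
  x = 15: RHS = 12, y in [9, 14]  -> 2 point(s)
  x = 18: RHS = 16, y in [4, 19]  -> 2 point(s)
  x = 19: RHS = 3, y in [7, 16]  -> 2 point(s)
  x = 20: RHS = 12, y in [9, 14]  -> 2 point(s)
  x = 21: RHS = 3, y in [7, 16]  -> 2 point(s)
Affine points: 28. Add the point at infinity: total = 29.

#E(F_23) = 29


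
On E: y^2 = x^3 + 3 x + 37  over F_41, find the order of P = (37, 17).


Compute successive multiples of P until we hit O:
  1P = (37, 17)
  2P = (0, 18)
  3P = (22, 38)
  4P = (2, 16)
  5P = (10, 40)
  6P = (40, 22)
  7P = (26, 15)
  8P = (17, 9)
  ... (continuing to 25P)
  25P = O

ord(P) = 25


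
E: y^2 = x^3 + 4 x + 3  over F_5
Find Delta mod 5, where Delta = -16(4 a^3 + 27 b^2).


4 a^3 + 27 b^2 = 4*4^3 + 27*3^2 = 256 + 243 = 499
Delta = -16 * (499) = -7984
Delta mod 5 = 1

Delta = 1 (mod 5)


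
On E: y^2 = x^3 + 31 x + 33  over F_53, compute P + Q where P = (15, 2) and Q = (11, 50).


P != Q, so use the chord formula.
s = (y2 - y1) / (x2 - x1) = (48) / (49) mod 53 = 41
x3 = s^2 - x1 - x2 mod 53 = 41^2 - 15 - 11 = 12
y3 = s (x1 - x3) - y1 mod 53 = 41 * (15 - 12) - 2 = 15

P + Q = (12, 15)


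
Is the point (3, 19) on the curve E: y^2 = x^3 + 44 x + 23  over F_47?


Check whether y^2 = x^3 + 44 x + 23 (mod 47) for (x, y) = (3, 19).
LHS: y^2 = 19^2 mod 47 = 32
RHS: x^3 + 44 x + 23 = 3^3 + 44*3 + 23 mod 47 = 41
LHS != RHS

No, not on the curve


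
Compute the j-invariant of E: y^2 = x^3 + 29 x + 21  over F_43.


Delta = -16(4 a^3 + 27 b^2) mod 43 = 25
-1728 * (4 a)^3 = -1728 * (4*29)^3 mod 43 = 32
j = 32 * 25^(-1) mod 43 = 3

j = 3 (mod 43)


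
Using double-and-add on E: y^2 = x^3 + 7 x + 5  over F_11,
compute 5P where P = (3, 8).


k = 5 = 101_2 (binary, LSB first: 101)
Double-and-add from P = (3, 8):
  bit 0 = 1: acc = O + (3, 8) = (3, 8)
  bit 1 = 0: acc unchanged = (3, 8)
  bit 2 = 1: acc = (3, 8) + (5, 0) = (8, 1)

5P = (8, 1)


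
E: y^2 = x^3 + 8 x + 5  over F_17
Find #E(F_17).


For each x in F_17, count y with y^2 = x^3 + 8 x + 5 mod 17:
  x = 4: RHS = 16, y in [4, 13]  -> 2 point(s)
  x = 5: RHS = 0, y in [0]  -> 1 point(s)
  x = 7: RHS = 13, y in [8, 9]  -> 2 point(s)
  x = 11: RHS = 13, y in [8, 9]  -> 2 point(s)
  x = 15: RHS = 15, y in [7, 10]  -> 2 point(s)
  x = 16: RHS = 13, y in [8, 9]  -> 2 point(s)
Affine points: 11. Add the point at infinity: total = 12.

#E(F_17) = 12


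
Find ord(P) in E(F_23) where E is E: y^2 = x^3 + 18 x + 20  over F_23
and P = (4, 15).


Compute successive multiples of P until we hit O:
  1P = (4, 15)
  2P = (18, 14)
  3P = (3, 3)
  4P = (22, 22)
  5P = (10, 21)
  6P = (10, 2)
  7P = (22, 1)
  8P = (3, 20)
  ... (continuing to 11P)
  11P = O

ord(P) = 11


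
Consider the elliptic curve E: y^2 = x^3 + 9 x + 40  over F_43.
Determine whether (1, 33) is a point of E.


Check whether y^2 = x^3 + 9 x + 40 (mod 43) for (x, y) = (1, 33).
LHS: y^2 = 33^2 mod 43 = 14
RHS: x^3 + 9 x + 40 = 1^3 + 9*1 + 40 mod 43 = 7
LHS != RHS

No, not on the curve


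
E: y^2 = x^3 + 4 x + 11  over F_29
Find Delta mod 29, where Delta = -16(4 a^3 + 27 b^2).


4 a^3 + 27 b^2 = 4*4^3 + 27*11^2 = 256 + 3267 = 3523
Delta = -16 * (3523) = -56368
Delta mod 29 = 8

Delta = 8 (mod 29)


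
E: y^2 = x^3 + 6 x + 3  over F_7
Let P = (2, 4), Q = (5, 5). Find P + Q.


P != Q, so use the chord formula.
s = (y2 - y1) / (x2 - x1) = (1) / (3) mod 7 = 5
x3 = s^2 - x1 - x2 mod 7 = 5^2 - 2 - 5 = 4
y3 = s (x1 - x3) - y1 mod 7 = 5 * (2 - 4) - 4 = 0

P + Q = (4, 0)


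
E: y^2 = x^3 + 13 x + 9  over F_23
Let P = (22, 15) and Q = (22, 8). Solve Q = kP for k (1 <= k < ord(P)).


Enumerate multiples of P until we hit Q = (22, 8):
  1P = (22, 15)
  2P = (3, 12)
  3P = (0, 3)
  4P = (7, 12)
  5P = (6, 2)
  6P = (13, 11)
  7P = (20, 14)
  8P = (10, 14)
  9P = (18, 16)
  10P = (19, 13)
  11P = (8, 2)
  12P = (9, 2)
  13P = (16, 14)
  14P = (1, 0)
  15P = (16, 9)
  16P = (9, 21)
  17P = (8, 21)
  18P = (19, 10)
  19P = (18, 7)
  20P = (10, 9)
  21P = (20, 9)
  22P = (13, 12)
  23P = (6, 21)
  24P = (7, 11)
  25P = (0, 20)
  26P = (3, 11)
  27P = (22, 8)
Match found at i = 27.

k = 27


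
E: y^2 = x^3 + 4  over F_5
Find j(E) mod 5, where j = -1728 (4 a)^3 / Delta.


Delta = -16(4 a^3 + 27 b^2) mod 5 = 3
-1728 * (4 a)^3 = -1728 * (4*0)^3 mod 5 = 0
j = 0 * 3^(-1) mod 5 = 0

j = 0 (mod 5)


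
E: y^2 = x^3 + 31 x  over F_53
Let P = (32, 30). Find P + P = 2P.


Doubling: s = (3 x1^2 + a) / (2 y1)
s = (3*32^2 + 31) / (2*30) mod 53 = 42
x3 = s^2 - 2 x1 mod 53 = 42^2 - 2*32 = 4
y3 = s (x1 - x3) - y1 mod 53 = 42 * (32 - 4) - 30 = 33

2P = (4, 33)


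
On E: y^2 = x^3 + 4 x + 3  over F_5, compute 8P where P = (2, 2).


k = 8 = 1000_2 (binary, LSB first: 0001)
Double-and-add from P = (2, 2):
  bit 0 = 0: acc unchanged = O
  bit 1 = 0: acc unchanged = O
  bit 2 = 0: acc unchanged = O
  bit 3 = 1: acc = O + (2, 3) = (2, 3)

8P = (2, 3)


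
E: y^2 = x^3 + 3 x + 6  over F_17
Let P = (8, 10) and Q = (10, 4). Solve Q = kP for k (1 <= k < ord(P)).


Enumerate multiples of P until we hit Q = (10, 4):
  1P = (8, 10)
  2P = (10, 13)
  3P = (14, 15)
  4P = (16, 6)
  5P = (6, 6)
  6P = (7, 9)
  7P = (3, 12)
  8P = (15, 3)
  9P = (12, 11)
  10P = (13, 10)
  11P = (13, 7)
  12P = (12, 6)
  13P = (15, 14)
  14P = (3, 5)
  15P = (7, 8)
  16P = (6, 11)
  17P = (16, 11)
  18P = (14, 2)
  19P = (10, 4)
Match found at i = 19.

k = 19


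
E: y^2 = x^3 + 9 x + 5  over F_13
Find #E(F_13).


For each x in F_13, count y with y^2 = x^3 + 9 x + 5 mod 13:
  x = 4: RHS = 1, y in [1, 12]  -> 2 point(s)
  x = 8: RHS = 4, y in [2, 11]  -> 2 point(s)
  x = 9: RHS = 9, y in [3, 10]  -> 2 point(s)
  x = 10: RHS = 3, y in [4, 9]  -> 2 point(s)
Affine points: 8. Add the point at infinity: total = 9.

#E(F_13) = 9


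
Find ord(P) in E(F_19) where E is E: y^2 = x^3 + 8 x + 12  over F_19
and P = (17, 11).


Compute successive multiples of P until we hit O:
  1P = (17, 11)
  2P = (2, 13)
  3P = (5, 14)
  4P = (3, 14)
  5P = (10, 16)
  6P = (15, 12)
  7P = (11, 5)
  8P = (11, 14)
  ... (continuing to 15P)
  15P = O

ord(P) = 15


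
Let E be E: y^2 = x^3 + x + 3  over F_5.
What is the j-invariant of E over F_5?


Delta = -16(4 a^3 + 27 b^2) mod 5 = 3
-1728 * (4 a)^3 = -1728 * (4*1)^3 mod 5 = 3
j = 3 * 3^(-1) mod 5 = 1

j = 1 (mod 5)


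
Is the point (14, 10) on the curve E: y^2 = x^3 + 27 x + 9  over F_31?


Check whether y^2 = x^3 + 27 x + 9 (mod 31) for (x, y) = (14, 10).
LHS: y^2 = 10^2 mod 31 = 7
RHS: x^3 + 27 x + 9 = 14^3 + 27*14 + 9 mod 31 = 0
LHS != RHS

No, not on the curve


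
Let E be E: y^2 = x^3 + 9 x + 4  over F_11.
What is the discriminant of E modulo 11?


4 a^3 + 27 b^2 = 4*9^3 + 27*4^2 = 2916 + 432 = 3348
Delta = -16 * (3348) = -53568
Delta mod 11 = 2

Delta = 2 (mod 11)


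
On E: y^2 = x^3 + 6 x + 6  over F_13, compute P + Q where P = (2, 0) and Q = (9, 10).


P != Q, so use the chord formula.
s = (y2 - y1) / (x2 - x1) = (10) / (7) mod 13 = 7
x3 = s^2 - x1 - x2 mod 13 = 7^2 - 2 - 9 = 12
y3 = s (x1 - x3) - y1 mod 13 = 7 * (2 - 12) - 0 = 8

P + Q = (12, 8)


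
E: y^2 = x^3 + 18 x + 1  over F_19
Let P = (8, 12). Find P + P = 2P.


Doubling: s = (3 x1^2 + a) / (2 y1)
s = (3*8^2 + 18) / (2*12) mod 19 = 4
x3 = s^2 - 2 x1 mod 19 = 4^2 - 2*8 = 0
y3 = s (x1 - x3) - y1 mod 19 = 4 * (8 - 0) - 12 = 1

2P = (0, 1)


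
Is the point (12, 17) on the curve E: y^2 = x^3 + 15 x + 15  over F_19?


Check whether y^2 = x^3 + 15 x + 15 (mod 19) for (x, y) = (12, 17).
LHS: y^2 = 17^2 mod 19 = 4
RHS: x^3 + 15 x + 15 = 12^3 + 15*12 + 15 mod 19 = 4
LHS = RHS

Yes, on the curve


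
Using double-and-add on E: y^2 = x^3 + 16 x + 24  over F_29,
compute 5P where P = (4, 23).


k = 5 = 101_2 (binary, LSB first: 101)
Double-and-add from P = (4, 23):
  bit 0 = 1: acc = O + (4, 23) = (4, 23)
  bit 1 = 0: acc unchanged = (4, 23)
  bit 2 = 1: acc = (4, 23) + (24, 15) = (0, 16)

5P = (0, 16)


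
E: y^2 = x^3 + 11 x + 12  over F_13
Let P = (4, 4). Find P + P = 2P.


Doubling: s = (3 x1^2 + a) / (2 y1)
s = (3*4^2 + 11) / (2*4) mod 13 = 9
x3 = s^2 - 2 x1 mod 13 = 9^2 - 2*4 = 8
y3 = s (x1 - x3) - y1 mod 13 = 9 * (4 - 8) - 4 = 12

2P = (8, 12)


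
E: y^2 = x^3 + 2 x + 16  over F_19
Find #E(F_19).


For each x in F_19, count y with y^2 = x^3 + 2 x + 16 mod 19:
  x = 0: RHS = 16, y in [4, 15]  -> 2 point(s)
  x = 1: RHS = 0, y in [0]  -> 1 point(s)
  x = 2: RHS = 9, y in [3, 16]  -> 2 point(s)
  x = 3: RHS = 11, y in [7, 12]  -> 2 point(s)
  x = 6: RHS = 16, y in [4, 15]  -> 2 point(s)
  x = 11: RHS = 1, y in [1, 18]  -> 2 point(s)
  x = 12: RHS = 1, y in [1, 18]  -> 2 point(s)
  x = 13: RHS = 16, y in [4, 15]  -> 2 point(s)
  x = 15: RHS = 1, y in [1, 18]  -> 2 point(s)
  x = 17: RHS = 4, y in [2, 17]  -> 2 point(s)
Affine points: 19. Add the point at infinity: total = 20.

#E(F_19) = 20


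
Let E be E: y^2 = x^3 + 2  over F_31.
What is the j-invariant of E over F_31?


Delta = -16(4 a^3 + 27 b^2) mod 31 = 8
-1728 * (4 a)^3 = -1728 * (4*0)^3 mod 31 = 0
j = 0 * 8^(-1) mod 31 = 0

j = 0 (mod 31)


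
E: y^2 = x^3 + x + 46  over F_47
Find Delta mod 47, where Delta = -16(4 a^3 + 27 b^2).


4 a^3 + 27 b^2 = 4*1^3 + 27*46^2 = 4 + 57132 = 57136
Delta = -16 * (57136) = -914176
Delta mod 47 = 21

Delta = 21 (mod 47)


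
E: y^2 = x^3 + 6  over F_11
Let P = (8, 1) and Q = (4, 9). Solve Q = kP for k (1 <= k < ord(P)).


Enumerate multiples of P until we hit Q = (4, 9):
  1P = (8, 1)
  2P = (4, 9)
Match found at i = 2.

k = 2


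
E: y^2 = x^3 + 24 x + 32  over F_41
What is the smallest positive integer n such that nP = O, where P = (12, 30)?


Compute successive multiples of P until we hit O:
  1P = (12, 30)
  2P = (19, 7)
  3P = (30, 35)
  4P = (3, 34)
  5P = (10, 1)
  6P = (14, 23)
  7P = (17, 8)
  8P = (33, 5)
  ... (continuing to 26P)
  26P = O

ord(P) = 26


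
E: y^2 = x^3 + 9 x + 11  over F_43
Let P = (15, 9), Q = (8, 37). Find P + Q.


P != Q, so use the chord formula.
s = (y2 - y1) / (x2 - x1) = (28) / (36) mod 43 = 39
x3 = s^2 - x1 - x2 mod 43 = 39^2 - 15 - 8 = 36
y3 = s (x1 - x3) - y1 mod 43 = 39 * (15 - 36) - 9 = 32

P + Q = (36, 32)


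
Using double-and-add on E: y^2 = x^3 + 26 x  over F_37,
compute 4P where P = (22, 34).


k = 4 = 100_2 (binary, LSB first: 001)
Double-and-add from P = (22, 34):
  bit 0 = 0: acc unchanged = O
  bit 1 = 0: acc unchanged = O
  bit 2 = 1: acc = O + (26, 23) = (26, 23)

4P = (26, 23)


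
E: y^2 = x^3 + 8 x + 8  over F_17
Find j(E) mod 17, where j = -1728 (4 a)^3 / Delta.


Delta = -16(4 a^3 + 27 b^2) mod 17 = 2
-1728 * (4 a)^3 = -1728 * (4*8)^3 mod 17 = 3
j = 3 * 2^(-1) mod 17 = 10

j = 10 (mod 17)


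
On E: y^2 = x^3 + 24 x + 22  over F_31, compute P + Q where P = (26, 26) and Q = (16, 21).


P != Q, so use the chord formula.
s = (y2 - y1) / (x2 - x1) = (26) / (21) mod 31 = 16
x3 = s^2 - x1 - x2 mod 31 = 16^2 - 26 - 16 = 28
y3 = s (x1 - x3) - y1 mod 31 = 16 * (26 - 28) - 26 = 4

P + Q = (28, 4)


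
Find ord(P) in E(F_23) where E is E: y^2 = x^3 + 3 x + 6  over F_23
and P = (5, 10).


Compute successive multiples of P until we hit O:
  1P = (5, 10)
  2P = (22, 18)
  3P = (8, 17)
  4P = (18, 21)
  5P = (18, 2)
  6P = (8, 6)
  7P = (22, 5)
  8P = (5, 13)
  ... (continuing to 9P)
  9P = O

ord(P) = 9


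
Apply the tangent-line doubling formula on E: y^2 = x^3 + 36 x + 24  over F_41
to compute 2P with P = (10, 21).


Doubling: s = (3 x1^2 + a) / (2 y1)
s = (3*10^2 + 36) / (2*21) mod 41 = 8
x3 = s^2 - 2 x1 mod 41 = 8^2 - 2*10 = 3
y3 = s (x1 - x3) - y1 mod 41 = 8 * (10 - 3) - 21 = 35

2P = (3, 35)


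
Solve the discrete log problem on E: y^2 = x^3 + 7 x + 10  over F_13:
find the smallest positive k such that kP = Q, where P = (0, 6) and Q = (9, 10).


Enumerate multiples of P until we hit Q = (9, 10):
  1P = (0, 6)
  2P = (10, 12)
  3P = (7, 8)
  4P = (9, 10)
Match found at i = 4.

k = 4


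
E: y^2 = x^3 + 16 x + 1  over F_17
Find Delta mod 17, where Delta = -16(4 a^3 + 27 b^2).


4 a^3 + 27 b^2 = 4*16^3 + 27*1^2 = 16384 + 27 = 16411
Delta = -16 * (16411) = -262576
Delta mod 17 = 6

Delta = 6 (mod 17)


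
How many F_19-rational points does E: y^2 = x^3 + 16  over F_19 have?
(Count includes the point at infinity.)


For each x in F_19, count y with y^2 = x^3 + 0 x + 16 mod 19:
  x = 0: RHS = 16, y in [4, 15]  -> 2 point(s)
  x = 1: RHS = 17, y in [6, 13]  -> 2 point(s)
  x = 2: RHS = 5, y in [9, 10]  -> 2 point(s)
  x = 3: RHS = 5, y in [9, 10]  -> 2 point(s)
  x = 4: RHS = 4, y in [2, 17]  -> 2 point(s)
  x = 6: RHS = 4, y in [2, 17]  -> 2 point(s)
  x = 7: RHS = 17, y in [6, 13]  -> 2 point(s)
  x = 9: RHS = 4, y in [2, 17]  -> 2 point(s)
  x = 10: RHS = 9, y in [3, 16]  -> 2 point(s)
  x = 11: RHS = 17, y in [6, 13]  -> 2 point(s)
  x = 13: RHS = 9, y in [3, 16]  -> 2 point(s)
  x = 14: RHS = 5, y in [9, 10]  -> 2 point(s)
  x = 15: RHS = 9, y in [3, 16]  -> 2 point(s)
Affine points: 26. Add the point at infinity: total = 27.

#E(F_19) = 27


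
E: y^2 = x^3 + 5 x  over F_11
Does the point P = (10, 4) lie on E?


Check whether y^2 = x^3 + 5 x + 0 (mod 11) for (x, y) = (10, 4).
LHS: y^2 = 4^2 mod 11 = 5
RHS: x^3 + 5 x + 0 = 10^3 + 5*10 + 0 mod 11 = 5
LHS = RHS

Yes, on the curve


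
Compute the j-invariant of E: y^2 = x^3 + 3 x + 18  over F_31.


Delta = -16(4 a^3 + 27 b^2) mod 31 = 5
-1728 * (4 a)^3 = -1728 * (4*3)^3 mod 31 = 29
j = 29 * 5^(-1) mod 31 = 12

j = 12 (mod 31)


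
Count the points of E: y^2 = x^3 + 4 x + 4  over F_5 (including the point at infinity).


For each x in F_5, count y with y^2 = x^3 + 4 x + 4 mod 5:
  x = 0: RHS = 4, y in [2, 3]  -> 2 point(s)
  x = 1: RHS = 4, y in [2, 3]  -> 2 point(s)
  x = 2: RHS = 0, y in [0]  -> 1 point(s)
  x = 4: RHS = 4, y in [2, 3]  -> 2 point(s)
Affine points: 7. Add the point at infinity: total = 8.

#E(F_5) = 8


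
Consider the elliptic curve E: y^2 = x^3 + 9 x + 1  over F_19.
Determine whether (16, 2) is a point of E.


Check whether y^2 = x^3 + 9 x + 1 (mod 19) for (x, y) = (16, 2).
LHS: y^2 = 2^2 mod 19 = 4
RHS: x^3 + 9 x + 1 = 16^3 + 9*16 + 1 mod 19 = 4
LHS = RHS

Yes, on the curve


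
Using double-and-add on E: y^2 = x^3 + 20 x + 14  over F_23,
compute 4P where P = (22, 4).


k = 4 = 100_2 (binary, LSB first: 001)
Double-and-add from P = (22, 4):
  bit 0 = 0: acc unchanged = O
  bit 1 = 0: acc unchanged = O
  bit 2 = 1: acc = O + (12, 21) = (12, 21)

4P = (12, 21)


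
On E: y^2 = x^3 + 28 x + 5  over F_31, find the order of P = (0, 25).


Compute successive multiples of P until we hit O:
  1P = (0, 25)
  2P = (2, 21)
  3P = (2, 10)
  4P = (0, 6)
  5P = O

ord(P) = 5


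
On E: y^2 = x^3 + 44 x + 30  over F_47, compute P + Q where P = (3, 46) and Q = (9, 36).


P != Q, so use the chord formula.
s = (y2 - y1) / (x2 - x1) = (37) / (6) mod 47 = 14
x3 = s^2 - x1 - x2 mod 47 = 14^2 - 3 - 9 = 43
y3 = s (x1 - x3) - y1 mod 47 = 14 * (3 - 43) - 46 = 5

P + Q = (43, 5)


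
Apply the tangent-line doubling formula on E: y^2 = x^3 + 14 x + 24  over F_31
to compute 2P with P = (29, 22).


Doubling: s = (3 x1^2 + a) / (2 y1)
s = (3*29^2 + 14) / (2*22) mod 31 = 2
x3 = s^2 - 2 x1 mod 31 = 2^2 - 2*29 = 8
y3 = s (x1 - x3) - y1 mod 31 = 2 * (29 - 8) - 22 = 20

2P = (8, 20)


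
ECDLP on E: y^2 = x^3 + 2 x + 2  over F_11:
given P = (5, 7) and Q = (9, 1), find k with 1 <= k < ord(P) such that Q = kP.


Enumerate multiples of P until we hit Q = (9, 1):
  1P = (5, 7)
  2P = (1, 4)
  3P = (9, 1)
Match found at i = 3.

k = 3


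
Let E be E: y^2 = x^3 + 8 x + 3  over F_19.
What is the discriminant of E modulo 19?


4 a^3 + 27 b^2 = 4*8^3 + 27*3^2 = 2048 + 243 = 2291
Delta = -16 * (2291) = -36656
Delta mod 19 = 14

Delta = 14 (mod 19)


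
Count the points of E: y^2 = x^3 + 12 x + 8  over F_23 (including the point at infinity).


For each x in F_23, count y with y^2 = x^3 + 12 x + 8 mod 23:
  x = 0: RHS = 8, y in [10, 13]  -> 2 point(s)
  x = 3: RHS = 2, y in [5, 18]  -> 2 point(s)
  x = 5: RHS = 9, y in [3, 20]  -> 2 point(s)
  x = 8: RHS = 18, y in [8, 15]  -> 2 point(s)
  x = 10: RHS = 1, y in [1, 22]  -> 2 point(s)
  x = 16: RHS = 18, y in [8, 15]  -> 2 point(s)
  x = 22: RHS = 18, y in [8, 15]  -> 2 point(s)
Affine points: 14. Add the point at infinity: total = 15.

#E(F_23) = 15


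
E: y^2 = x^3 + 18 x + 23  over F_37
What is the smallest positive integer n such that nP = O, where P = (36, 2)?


Compute successive multiples of P until we hit O:
  1P = (36, 2)
  2P = (18, 0)
  3P = (36, 35)
  4P = O

ord(P) = 4


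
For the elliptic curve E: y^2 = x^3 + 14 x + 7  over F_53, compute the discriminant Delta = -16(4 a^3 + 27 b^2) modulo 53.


4 a^3 + 27 b^2 = 4*14^3 + 27*7^2 = 10976 + 1323 = 12299
Delta = -16 * (12299) = -196784
Delta mod 53 = 5

Delta = 5 (mod 53)


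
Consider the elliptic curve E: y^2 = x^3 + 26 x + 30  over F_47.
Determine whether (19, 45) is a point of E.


Check whether y^2 = x^3 + 26 x + 30 (mod 47) for (x, y) = (19, 45).
LHS: y^2 = 45^2 mod 47 = 4
RHS: x^3 + 26 x + 30 = 19^3 + 26*19 + 30 mod 47 = 4
LHS = RHS

Yes, on the curve


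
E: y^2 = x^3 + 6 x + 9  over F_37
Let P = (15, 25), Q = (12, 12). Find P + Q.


P != Q, so use the chord formula.
s = (y2 - y1) / (x2 - x1) = (24) / (34) mod 37 = 29
x3 = s^2 - x1 - x2 mod 37 = 29^2 - 15 - 12 = 0
y3 = s (x1 - x3) - y1 mod 37 = 29 * (15 - 0) - 25 = 3

P + Q = (0, 3)


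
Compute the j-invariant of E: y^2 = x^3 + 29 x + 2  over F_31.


Delta = -16(4 a^3 + 27 b^2) mod 31 = 24
-1728 * (4 a)^3 = -1728 * (4*29)^3 mod 31 = 27
j = 27 * 24^(-1) mod 31 = 5

j = 5 (mod 31)


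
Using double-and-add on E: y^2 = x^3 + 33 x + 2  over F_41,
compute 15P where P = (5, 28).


k = 15 = 1111_2 (binary, LSB first: 1111)
Double-and-add from P = (5, 28):
  bit 0 = 1: acc = O + (5, 28) = (5, 28)
  bit 1 = 1: acc = (5, 28) + (32, 40) = (29, 16)
  bit 2 = 1: acc = (29, 16) + (38, 9) = (7, 17)
  bit 3 = 1: acc = (7, 17) + (8, 9) = (8, 32)

15P = (8, 32)


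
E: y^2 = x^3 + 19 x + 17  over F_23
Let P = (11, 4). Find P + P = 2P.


Doubling: s = (3 x1^2 + a) / (2 y1)
s = (3*11^2 + 19) / (2*4) mod 23 = 19
x3 = s^2 - 2 x1 mod 23 = 19^2 - 2*11 = 17
y3 = s (x1 - x3) - y1 mod 23 = 19 * (11 - 17) - 4 = 20

2P = (17, 20)


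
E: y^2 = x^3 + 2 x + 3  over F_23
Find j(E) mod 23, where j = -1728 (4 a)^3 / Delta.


Delta = -16(4 a^3 + 27 b^2) mod 23 = 16
-1728 * (4 a)^3 = -1728 * (4*2)^3 mod 23 = 5
j = 5 * 16^(-1) mod 23 = 19

j = 19 (mod 23)


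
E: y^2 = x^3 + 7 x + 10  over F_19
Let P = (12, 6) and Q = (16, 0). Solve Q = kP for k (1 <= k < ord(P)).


Enumerate multiples of P until we hit Q = (16, 0):
  1P = (12, 6)
  2P = (4, 8)
  3P = (9, 17)
  4P = (3, 18)
  5P = (10, 4)
  6P = (17, 8)
  7P = (16, 0)
Match found at i = 7.

k = 7


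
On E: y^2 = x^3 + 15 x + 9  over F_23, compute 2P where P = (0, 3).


Doubling: s = (3 x1^2 + a) / (2 y1)
s = (3*0^2 + 15) / (2*3) mod 23 = 14
x3 = s^2 - 2 x1 mod 23 = 14^2 - 2*0 = 12
y3 = s (x1 - x3) - y1 mod 23 = 14 * (0 - 12) - 3 = 13

2P = (12, 13)


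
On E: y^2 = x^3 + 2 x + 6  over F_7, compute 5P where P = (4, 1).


k = 5 = 101_2 (binary, LSB first: 101)
Double-and-add from P = (4, 1):
  bit 0 = 1: acc = O + (4, 1) = (4, 1)
  bit 1 = 0: acc unchanged = (4, 1)
  bit 2 = 1: acc = (4, 1) + (2, 5) = (5, 1)

5P = (5, 1)


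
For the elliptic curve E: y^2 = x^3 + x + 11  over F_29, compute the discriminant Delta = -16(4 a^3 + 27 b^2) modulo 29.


4 a^3 + 27 b^2 = 4*1^3 + 27*11^2 = 4 + 3267 = 3271
Delta = -16 * (3271) = -52336
Delta mod 29 = 9

Delta = 9 (mod 29)


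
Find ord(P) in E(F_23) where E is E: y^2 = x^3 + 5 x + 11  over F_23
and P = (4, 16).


Compute successive multiples of P until we hit O:
  1P = (4, 16)
  2P = (21, 4)
  3P = (2, 11)
  4P = (6, 2)
  5P = (16, 22)
  6P = (9, 16)
  7P = (10, 7)
  8P = (17, 15)
  ... (continuing to 18P)
  18P = O

ord(P) = 18


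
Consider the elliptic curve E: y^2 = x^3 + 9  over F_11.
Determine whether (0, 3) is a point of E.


Check whether y^2 = x^3 + 0 x + 9 (mod 11) for (x, y) = (0, 3).
LHS: y^2 = 3^2 mod 11 = 9
RHS: x^3 + 0 x + 9 = 0^3 + 0*0 + 9 mod 11 = 9
LHS = RHS

Yes, on the curve


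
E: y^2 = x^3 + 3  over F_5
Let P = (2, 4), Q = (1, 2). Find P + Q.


P != Q, so use the chord formula.
s = (y2 - y1) / (x2 - x1) = (3) / (4) mod 5 = 2
x3 = s^2 - x1 - x2 mod 5 = 2^2 - 2 - 1 = 1
y3 = s (x1 - x3) - y1 mod 5 = 2 * (2 - 1) - 4 = 3

P + Q = (1, 3)


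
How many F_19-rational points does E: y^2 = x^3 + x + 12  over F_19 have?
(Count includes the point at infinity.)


For each x in F_19, count y with y^2 = x^3 + 1 x + 12 mod 19:
  x = 3: RHS = 4, y in [2, 17]  -> 2 point(s)
  x = 4: RHS = 4, y in [2, 17]  -> 2 point(s)
  x = 5: RHS = 9, y in [3, 16]  -> 2 point(s)
  x = 6: RHS = 6, y in [5, 14]  -> 2 point(s)
  x = 7: RHS = 1, y in [1, 18]  -> 2 point(s)
  x = 8: RHS = 0, y in [0]  -> 1 point(s)
  x = 9: RHS = 9, y in [3, 16]  -> 2 point(s)
  x = 11: RHS = 5, y in [9, 10]  -> 2 point(s)
  x = 12: RHS = 4, y in [2, 17]  -> 2 point(s)
  x = 15: RHS = 1, y in [1, 18]  -> 2 point(s)
  x = 16: RHS = 1, y in [1, 18]  -> 2 point(s)
Affine points: 21. Add the point at infinity: total = 22.

#E(F_19) = 22


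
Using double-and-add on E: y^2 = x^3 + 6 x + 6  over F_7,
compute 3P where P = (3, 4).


k = 3 = 11_2 (binary, LSB first: 11)
Double-and-add from P = (3, 4):
  bit 0 = 1: acc = O + (3, 4) = (3, 4)
  bit 1 = 1: acc = (3, 4) + (5, 0) = (3, 3)

3P = (3, 3)


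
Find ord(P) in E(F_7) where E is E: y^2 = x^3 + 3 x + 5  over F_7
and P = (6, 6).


Compute successive multiples of P until we hit O:
  1P = (6, 6)
  2P = (4, 2)
  3P = (1, 4)
  4P = (1, 3)
  5P = (4, 5)
  6P = (6, 1)
  7P = O

ord(P) = 7


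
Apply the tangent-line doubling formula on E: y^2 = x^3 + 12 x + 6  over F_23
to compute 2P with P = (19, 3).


Doubling: s = (3 x1^2 + a) / (2 y1)
s = (3*19^2 + 12) / (2*3) mod 23 = 10
x3 = s^2 - 2 x1 mod 23 = 10^2 - 2*19 = 16
y3 = s (x1 - x3) - y1 mod 23 = 10 * (19 - 16) - 3 = 4

2P = (16, 4)


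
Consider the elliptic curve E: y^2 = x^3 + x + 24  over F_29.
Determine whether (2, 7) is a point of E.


Check whether y^2 = x^3 + 1 x + 24 (mod 29) for (x, y) = (2, 7).
LHS: y^2 = 7^2 mod 29 = 20
RHS: x^3 + 1 x + 24 = 2^3 + 1*2 + 24 mod 29 = 5
LHS != RHS

No, not on the curve


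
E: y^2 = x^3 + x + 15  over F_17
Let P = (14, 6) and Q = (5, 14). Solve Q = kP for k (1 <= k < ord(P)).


Enumerate multiples of P until we hit Q = (5, 14):
  1P = (14, 6)
  2P = (2, 5)
  3P = (16, 8)
  4P = (5, 3)
  5P = (0, 10)
  6P = (1, 0)
  7P = (0, 7)
  8P = (5, 14)
Match found at i = 8.

k = 8


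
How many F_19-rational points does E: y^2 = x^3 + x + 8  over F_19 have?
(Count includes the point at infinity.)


For each x in F_19, count y with y^2 = x^3 + 1 x + 8 mod 19:
  x = 3: RHS = 0, y in [0]  -> 1 point(s)
  x = 4: RHS = 0, y in [0]  -> 1 point(s)
  x = 5: RHS = 5, y in [9, 10]  -> 2 point(s)
  x = 7: RHS = 16, y in [4, 15]  -> 2 point(s)
  x = 9: RHS = 5, y in [9, 10]  -> 2 point(s)
  x = 10: RHS = 11, y in [7, 12]  -> 2 point(s)
  x = 11: RHS = 1, y in [1, 18]  -> 2 point(s)
  x = 12: RHS = 0, y in [0]  -> 1 point(s)
  x = 14: RHS = 11, y in [7, 12]  -> 2 point(s)
  x = 15: RHS = 16, y in [4, 15]  -> 2 point(s)
  x = 16: RHS = 16, y in [4, 15]  -> 2 point(s)
  x = 17: RHS = 17, y in [6, 13]  -> 2 point(s)
  x = 18: RHS = 6, y in [5, 14]  -> 2 point(s)
Affine points: 23. Add the point at infinity: total = 24.

#E(F_19) = 24


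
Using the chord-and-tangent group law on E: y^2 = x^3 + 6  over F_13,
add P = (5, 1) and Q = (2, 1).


P != Q, so use the chord formula.
s = (y2 - y1) / (x2 - x1) = (0) / (10) mod 13 = 0
x3 = s^2 - x1 - x2 mod 13 = 0^2 - 5 - 2 = 6
y3 = s (x1 - x3) - y1 mod 13 = 0 * (5 - 6) - 1 = 12

P + Q = (6, 12)


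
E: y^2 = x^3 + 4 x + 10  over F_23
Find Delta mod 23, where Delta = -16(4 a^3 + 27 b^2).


4 a^3 + 27 b^2 = 4*4^3 + 27*10^2 = 256 + 2700 = 2956
Delta = -16 * (2956) = -47296
Delta mod 23 = 15

Delta = 15 (mod 23)


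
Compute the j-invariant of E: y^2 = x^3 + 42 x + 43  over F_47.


Delta = -16(4 a^3 + 27 b^2) mod 47 = 7
-1728 * (4 a)^3 = -1728 * (4*42)^3 mod 47 = 31
j = 31 * 7^(-1) mod 47 = 38

j = 38 (mod 47)


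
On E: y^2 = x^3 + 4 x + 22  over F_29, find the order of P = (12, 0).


Compute successive multiples of P until we hit O:
  1P = (12, 0)
  2P = O

ord(P) = 2


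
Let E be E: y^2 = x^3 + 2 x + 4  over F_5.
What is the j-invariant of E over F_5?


Delta = -16(4 a^3 + 27 b^2) mod 5 = 1
-1728 * (4 a)^3 = -1728 * (4*2)^3 mod 5 = 4
j = 4 * 1^(-1) mod 5 = 4

j = 4 (mod 5)


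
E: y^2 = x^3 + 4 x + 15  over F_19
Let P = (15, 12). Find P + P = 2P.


Doubling: s = (3 x1^2 + a) / (2 y1)
s = (3*15^2 + 4) / (2*12) mod 19 = 18
x3 = s^2 - 2 x1 mod 19 = 18^2 - 2*15 = 9
y3 = s (x1 - x3) - y1 mod 19 = 18 * (15 - 9) - 12 = 1

2P = (9, 1)


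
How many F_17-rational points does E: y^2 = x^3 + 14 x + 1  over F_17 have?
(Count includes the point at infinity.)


For each x in F_17, count y with y^2 = x^3 + 14 x + 1 mod 17:
  x = 0: RHS = 1, y in [1, 16]  -> 2 point(s)
  x = 1: RHS = 16, y in [4, 13]  -> 2 point(s)
  x = 3: RHS = 2, y in [6, 11]  -> 2 point(s)
  x = 4: RHS = 2, y in [6, 11]  -> 2 point(s)
  x = 5: RHS = 9, y in [3, 14]  -> 2 point(s)
  x = 7: RHS = 0, y in [0]  -> 1 point(s)
  x = 8: RHS = 13, y in [8, 9]  -> 2 point(s)
  x = 10: RHS = 2, y in [6, 11]  -> 2 point(s)
  x = 13: RHS = 0, y in [0]  -> 1 point(s)
  x = 14: RHS = 0, y in [0]  -> 1 point(s)
  x = 15: RHS = 16, y in [4, 13]  -> 2 point(s)
Affine points: 19. Add the point at infinity: total = 20.

#E(F_17) = 20


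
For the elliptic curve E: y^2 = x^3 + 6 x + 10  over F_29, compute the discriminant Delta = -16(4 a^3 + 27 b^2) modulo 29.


4 a^3 + 27 b^2 = 4*6^3 + 27*10^2 = 864 + 2700 = 3564
Delta = -16 * (3564) = -57024
Delta mod 29 = 19

Delta = 19 (mod 29)


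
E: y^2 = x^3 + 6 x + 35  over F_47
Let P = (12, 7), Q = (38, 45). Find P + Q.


P != Q, so use the chord formula.
s = (y2 - y1) / (x2 - x1) = (38) / (26) mod 47 = 34
x3 = s^2 - x1 - x2 mod 47 = 34^2 - 12 - 38 = 25
y3 = s (x1 - x3) - y1 mod 47 = 34 * (12 - 25) - 7 = 21

P + Q = (25, 21)


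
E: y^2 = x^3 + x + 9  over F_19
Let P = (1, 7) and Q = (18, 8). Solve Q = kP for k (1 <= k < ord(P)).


Enumerate multiples of P until we hit Q = (18, 8):
  1P = (1, 7)
  2P = (7, 13)
  3P = (12, 1)
  4P = (3, 1)
  5P = (5, 5)
  6P = (18, 11)
  7P = (4, 18)
  8P = (0, 3)
  9P = (15, 13)
  10P = (9, 14)
  11P = (16, 6)
  12P = (8, 15)
  13P = (2, 0)
  14P = (8, 4)
  15P = (16, 13)
  16P = (9, 5)
  17P = (15, 6)
  18P = (0, 16)
  19P = (4, 1)
  20P = (18, 8)
Match found at i = 20.

k = 20


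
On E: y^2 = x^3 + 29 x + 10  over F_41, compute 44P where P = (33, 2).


k = 44 = 101100_2 (binary, LSB first: 001101)
Double-and-add from P = (33, 2):
  bit 0 = 0: acc unchanged = O
  bit 1 = 0: acc unchanged = O
  bit 2 = 1: acc = O + (9, 4) = (9, 4)
  bit 3 = 1: acc = (9, 4) + (31, 27) = (22, 29)
  bit 4 = 0: acc unchanged = (22, 29)
  bit 5 = 1: acc = (22, 29) + (12, 35) = (9, 37)

44P = (9, 37)


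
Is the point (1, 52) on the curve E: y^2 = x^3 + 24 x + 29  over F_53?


Check whether y^2 = x^3 + 24 x + 29 (mod 53) for (x, y) = (1, 52).
LHS: y^2 = 52^2 mod 53 = 1
RHS: x^3 + 24 x + 29 = 1^3 + 24*1 + 29 mod 53 = 1
LHS = RHS

Yes, on the curve


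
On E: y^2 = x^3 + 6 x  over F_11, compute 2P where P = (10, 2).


Doubling: s = (3 x1^2 + a) / (2 y1)
s = (3*10^2 + 6) / (2*2) mod 11 = 5
x3 = s^2 - 2 x1 mod 11 = 5^2 - 2*10 = 5
y3 = s (x1 - x3) - y1 mod 11 = 5 * (10 - 5) - 2 = 1

2P = (5, 1)


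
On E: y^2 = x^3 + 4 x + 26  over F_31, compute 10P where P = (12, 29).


k = 10 = 1010_2 (binary, LSB first: 0101)
Double-and-add from P = (12, 29):
  bit 0 = 0: acc unchanged = O
  bit 1 = 1: acc = O + (15, 19) = (15, 19)
  bit 2 = 0: acc unchanged = (15, 19)
  bit 3 = 1: acc = (15, 19) + (17, 27) = (15, 12)

10P = (15, 12)


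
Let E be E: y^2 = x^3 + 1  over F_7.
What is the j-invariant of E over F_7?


Delta = -16(4 a^3 + 27 b^2) mod 7 = 2
-1728 * (4 a)^3 = -1728 * (4*0)^3 mod 7 = 0
j = 0 * 2^(-1) mod 7 = 0

j = 0 (mod 7)


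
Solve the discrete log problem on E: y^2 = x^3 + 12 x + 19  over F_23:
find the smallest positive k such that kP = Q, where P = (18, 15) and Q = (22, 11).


Enumerate multiples of P until we hit Q = (22, 11):
  1P = (18, 15)
  2P = (3, 17)
  3P = (15, 3)
  4P = (6, 10)
  5P = (7, 3)
  6P = (22, 12)
  7P = (8, 12)
  8P = (1, 20)
  9P = (13, 16)
  10P = (4, 19)
  11P = (10, 9)
  12P = (20, 18)
  13P = (16, 11)
  14P = (16, 12)
  15P = (20, 5)
  16P = (10, 14)
  17P = (4, 4)
  18P = (13, 7)
  19P = (1, 3)
  20P = (8, 11)
  21P = (22, 11)
Match found at i = 21.

k = 21


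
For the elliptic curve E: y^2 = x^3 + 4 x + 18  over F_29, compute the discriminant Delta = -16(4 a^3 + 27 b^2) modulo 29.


4 a^3 + 27 b^2 = 4*4^3 + 27*18^2 = 256 + 8748 = 9004
Delta = -16 * (9004) = -144064
Delta mod 29 = 8

Delta = 8 (mod 29)


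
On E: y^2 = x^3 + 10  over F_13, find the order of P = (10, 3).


Compute successive multiples of P until we hit O:
  1P = (10, 3)
  2P = (10, 10)
  3P = O

ord(P) = 3


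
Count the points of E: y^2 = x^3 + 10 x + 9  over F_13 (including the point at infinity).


For each x in F_13, count y with y^2 = x^3 + 10 x + 9 mod 13:
  x = 0: RHS = 9, y in [3, 10]  -> 2 point(s)
  x = 3: RHS = 1, y in [1, 12]  -> 2 point(s)
  x = 4: RHS = 9, y in [3, 10]  -> 2 point(s)
  x = 6: RHS = 12, y in [5, 8]  -> 2 point(s)
  x = 8: RHS = 3, y in [4, 9]  -> 2 point(s)
  x = 9: RHS = 9, y in [3, 10]  -> 2 point(s)
  x = 10: RHS = 4, y in [2, 11]  -> 2 point(s)
Affine points: 14. Add the point at infinity: total = 15.

#E(F_13) = 15


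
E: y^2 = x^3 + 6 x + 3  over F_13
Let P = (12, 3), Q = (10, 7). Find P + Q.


P != Q, so use the chord formula.
s = (y2 - y1) / (x2 - x1) = (4) / (11) mod 13 = 11
x3 = s^2 - x1 - x2 mod 13 = 11^2 - 12 - 10 = 8
y3 = s (x1 - x3) - y1 mod 13 = 11 * (12 - 8) - 3 = 2

P + Q = (8, 2)


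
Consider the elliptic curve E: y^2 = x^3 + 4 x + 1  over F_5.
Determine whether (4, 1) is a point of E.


Check whether y^2 = x^3 + 4 x + 1 (mod 5) for (x, y) = (4, 1).
LHS: y^2 = 1^2 mod 5 = 1
RHS: x^3 + 4 x + 1 = 4^3 + 4*4 + 1 mod 5 = 1
LHS = RHS

Yes, on the curve


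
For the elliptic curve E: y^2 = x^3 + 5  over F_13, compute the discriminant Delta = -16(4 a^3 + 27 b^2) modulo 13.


4 a^3 + 27 b^2 = 4*0^3 + 27*5^2 = 0 + 675 = 675
Delta = -16 * (675) = -10800
Delta mod 13 = 3

Delta = 3 (mod 13)


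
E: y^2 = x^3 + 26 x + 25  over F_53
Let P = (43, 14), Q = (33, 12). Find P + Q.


P != Q, so use the chord formula.
s = (y2 - y1) / (x2 - x1) = (51) / (43) mod 53 = 32
x3 = s^2 - x1 - x2 mod 53 = 32^2 - 43 - 33 = 47
y3 = s (x1 - x3) - y1 mod 53 = 32 * (43 - 47) - 14 = 17

P + Q = (47, 17)


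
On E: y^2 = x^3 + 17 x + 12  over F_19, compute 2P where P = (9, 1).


Doubling: s = (3 x1^2 + a) / (2 y1)
s = (3*9^2 + 17) / (2*1) mod 19 = 16
x3 = s^2 - 2 x1 mod 19 = 16^2 - 2*9 = 10
y3 = s (x1 - x3) - y1 mod 19 = 16 * (9 - 10) - 1 = 2

2P = (10, 2)


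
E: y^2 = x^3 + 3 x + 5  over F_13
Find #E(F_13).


For each x in F_13, count y with y^2 = x^3 + 3 x + 5 mod 13:
  x = 1: RHS = 9, y in [3, 10]  -> 2 point(s)
  x = 4: RHS = 3, y in [4, 9]  -> 2 point(s)
  x = 11: RHS = 4, y in [2, 11]  -> 2 point(s)
  x = 12: RHS = 1, y in [1, 12]  -> 2 point(s)
Affine points: 8. Add the point at infinity: total = 9.

#E(F_13) = 9


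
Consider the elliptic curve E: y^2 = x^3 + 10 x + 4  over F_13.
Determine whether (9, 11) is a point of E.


Check whether y^2 = x^3 + 10 x + 4 (mod 13) for (x, y) = (9, 11).
LHS: y^2 = 11^2 mod 13 = 4
RHS: x^3 + 10 x + 4 = 9^3 + 10*9 + 4 mod 13 = 4
LHS = RHS

Yes, on the curve
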